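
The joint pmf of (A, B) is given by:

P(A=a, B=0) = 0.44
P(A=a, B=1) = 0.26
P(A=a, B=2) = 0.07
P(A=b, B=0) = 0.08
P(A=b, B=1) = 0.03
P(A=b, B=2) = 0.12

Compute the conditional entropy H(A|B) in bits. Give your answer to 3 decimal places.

Chain rule: H(A|B) = H(A,B) − H(B).
Marginals: p(A) = (0.7700, 0.2300), p(B) = (0.5200, 0.2900, 0.1900).
H(A,B) = 2.1053 bits; H(B) = 1.4637 bits.
H(A|B) = 2.1053 − 1.4637 = 0.642 bits.

0.642 bits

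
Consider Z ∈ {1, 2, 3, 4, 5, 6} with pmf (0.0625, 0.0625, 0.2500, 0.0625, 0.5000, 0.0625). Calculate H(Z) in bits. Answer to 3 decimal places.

2.000 bits

H(Z) = −Σ p·log₂ p.
  −(0.0625)·log₂(0.0625) = 0.2500
  −(0.0625)·log₂(0.0625) = 0.2500
  −(0.2500)·log₂(0.2500) = 0.5000
  −(0.0625)·log₂(0.0625) = 0.2500
  −(0.5000)·log₂(0.5000) = 0.5000
  −(0.0625)·log₂(0.0625) = 0.2500
Sum: 0.2500 + 0.2500 + 0.5000 + 0.2500 + 0.5000 + 0.2500 = 2.000 bits.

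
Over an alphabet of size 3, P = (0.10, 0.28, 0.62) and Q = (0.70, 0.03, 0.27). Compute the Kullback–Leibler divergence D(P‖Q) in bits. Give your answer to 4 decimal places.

D(P‖Q) = Σ p·log₂(p/q).
  0.10·log₂(0.10/0.70) = -0.28074
  0.28·log₂(0.28/0.03) = 0.90227
  0.62·log₂(0.62/0.27) = 0.74357
D(P‖Q) = 1.3651 bits.

1.3651 bits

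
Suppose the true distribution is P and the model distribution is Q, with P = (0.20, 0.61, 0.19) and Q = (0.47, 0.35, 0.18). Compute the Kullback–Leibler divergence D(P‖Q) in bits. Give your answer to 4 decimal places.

D(P‖Q) = Σ p·log₂(p/q).
  0.20·log₂(0.20/0.47) = -0.24653
  0.61·log₂(0.61/0.35) = 0.48889
  0.19·log₂(0.19/0.18) = 0.01482
D(P‖Q) = 0.2572 bits.

0.2572 bits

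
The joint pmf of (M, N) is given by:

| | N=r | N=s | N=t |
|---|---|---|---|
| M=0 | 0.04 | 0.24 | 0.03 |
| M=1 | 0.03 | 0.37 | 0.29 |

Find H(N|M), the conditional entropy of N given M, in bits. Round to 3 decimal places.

Chain rule: H(N|M) = H(M,N) − H(M).
Marginals: p(M) = (0.3100, 0.6900), p(N) = (0.0700, 0.6100, 0.3200).
H(M,N) = 2.0321 bits; H(M) = 0.8932 bits.
H(N|M) = 2.0321 − 0.8932 = 1.139 bits.

1.139 bits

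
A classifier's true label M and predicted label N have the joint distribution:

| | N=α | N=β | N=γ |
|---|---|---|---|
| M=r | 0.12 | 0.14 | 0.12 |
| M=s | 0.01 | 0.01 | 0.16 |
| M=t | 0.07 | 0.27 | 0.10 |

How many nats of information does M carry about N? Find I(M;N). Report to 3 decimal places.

Marginals: p(M) = (0.3800, 0.1800, 0.4400), p(N) = (0.2000, 0.4200, 0.3800).
I(M;N) = Σ p(x,y)·ln[p(x,y)/(p(x)p(y))].
  (r,α): 0.12·ln(1.5789) = 0.0548
  (r,β): 0.14·ln(0.8772) = -0.0183
  (r,γ): 0.12·ln(0.8310) = -0.0222
  (s,α): 0.01·ln(0.2778) = -0.0128
  (s,β): 0.01·ln(0.1323) = -0.0202
  (s,γ): 0.16·ln(2.3392) = 0.1360
  (t,α): 0.07·ln(0.7955) = -0.0160
  (t,β): 0.27·ln(1.4610) = 0.1024
  (t,γ): 0.10·ln(0.5981) = -0.0514
Sum = 0.152 nats.

0.152 nats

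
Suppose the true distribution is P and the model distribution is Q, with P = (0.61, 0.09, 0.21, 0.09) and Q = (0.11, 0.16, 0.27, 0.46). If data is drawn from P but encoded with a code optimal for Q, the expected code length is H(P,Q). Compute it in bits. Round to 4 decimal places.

2.6780 bits

H(P,Q) = −Σ p·log₂ q.
  −0.61·log₂(0.11) = 1.94250
  −0.09·log₂(0.16) = 0.23795
  −0.21·log₂(0.27) = 0.39668
  −0.09·log₂(0.46) = 0.10083
H(P,Q) = 2.6780 bits.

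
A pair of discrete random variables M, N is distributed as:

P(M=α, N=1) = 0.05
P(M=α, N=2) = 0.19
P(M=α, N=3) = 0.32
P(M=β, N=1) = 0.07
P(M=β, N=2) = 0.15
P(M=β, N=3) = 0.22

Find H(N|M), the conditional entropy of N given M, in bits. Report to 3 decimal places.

1.367 bits

Marginals: p(M) = (0.5600, 0.4400), p(N) = (0.1200, 0.3400, 0.5400).
H(N|M) = Σ p(M) · H(N|M=·).
  M=α: p=0.5600, H(N|M=α) = 1.3016
  M=β: p=0.4400, H(N|M=β) = 1.4512
Weighted sum = 1.367 bits.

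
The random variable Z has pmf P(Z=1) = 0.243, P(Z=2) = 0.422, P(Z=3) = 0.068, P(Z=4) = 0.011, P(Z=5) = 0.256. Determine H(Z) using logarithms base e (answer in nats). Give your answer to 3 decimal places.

H(Z) = −Σ p·ln p.
  −(0.243)·ln(0.243) = 0.3438
  −(0.422)·ln(0.422) = 0.3641
  −(0.068)·ln(0.068) = 0.1828
  −(0.011)·ln(0.011) = 0.0496
  −(0.256)·ln(0.256) = 0.3488
Sum: 0.3438 + 0.3641 + 0.1828 + 0.0496 + 0.3488 = 1.289 nats.

1.289 nats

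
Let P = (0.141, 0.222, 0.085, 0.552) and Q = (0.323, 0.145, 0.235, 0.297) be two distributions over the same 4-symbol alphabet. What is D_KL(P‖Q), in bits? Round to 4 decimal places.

0.3367 bits

D(P‖Q) = Σ p·log₂(p/q).
  0.141·log₂(0.141/0.323) = -0.16861
  0.222·log₂(0.222/0.145) = 0.13642
  0.085·log₂(0.085/0.235) = -0.12471
  0.552·log₂(0.552/0.297) = 0.49360
D(P‖Q) = 0.3367 bits.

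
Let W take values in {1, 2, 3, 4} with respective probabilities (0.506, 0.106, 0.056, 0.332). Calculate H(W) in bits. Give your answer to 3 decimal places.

H(W) = −Σ p·log₂ p.
  −(0.506)·log₂(0.506) = 0.4973
  −(0.106)·log₂(0.106) = 0.3432
  −(0.056)·log₂(0.056) = 0.2329
  −(0.332)·log₂(0.332) = 0.5281
Sum: 0.4973 + 0.3432 + 0.2329 + 0.5281 = 1.602 bits.

1.602 bits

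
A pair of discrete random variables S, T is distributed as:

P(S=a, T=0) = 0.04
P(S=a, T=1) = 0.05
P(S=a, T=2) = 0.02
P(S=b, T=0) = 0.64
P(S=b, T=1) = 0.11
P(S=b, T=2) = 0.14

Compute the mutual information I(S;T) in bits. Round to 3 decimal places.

Marginals: p(S) = (0.1100, 0.8900), p(T) = (0.6800, 0.1600, 0.1600).
I(S;T) = Σ p(x,y)·log₂[p(x,y)/(p(x)p(y))].
  (a,0): 0.04·log₂(0.5348) = -0.0361
  (a,1): 0.05·log₂(2.8409) = 0.0753
  (a,2): 0.02·log₂(1.1364) = 0.0037
  (b,0): 0.64·log₂(1.0575) = 0.0516
  (b,1): 0.11·log₂(0.7725) = -0.0410
  (b,2): 0.14·log₂(0.9831) = -0.0034
Sum = 0.050 bits.

0.050 bits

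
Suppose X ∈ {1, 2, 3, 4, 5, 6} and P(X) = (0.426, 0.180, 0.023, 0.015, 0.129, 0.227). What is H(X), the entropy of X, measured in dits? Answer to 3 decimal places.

H(X) = −Σ p·log₁₀ p.
  −(0.426)·log₁₀(0.426) = 0.1579
  −(0.180)·log₁₀(0.180) = 0.1341
  −(0.023)·log₁₀(0.023) = 0.0377
  −(0.015)·log₁₀(0.015) = 0.0274
  −(0.129)·log₁₀(0.129) = 0.1147
  −(0.227)·log₁₀(0.227) = 0.1462
Sum: 0.1579 + 0.1341 + 0.0377 + 0.0274 + 0.1147 + 0.1462 = 0.618 dits.

0.618 dits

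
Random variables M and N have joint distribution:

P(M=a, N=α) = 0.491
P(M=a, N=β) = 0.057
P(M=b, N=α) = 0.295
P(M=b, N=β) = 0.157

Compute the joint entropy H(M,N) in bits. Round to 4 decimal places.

1.6784 bits

H(M,N) = −Σ p(x,y)·log₂ p(x,y) over all 4 cells.
  cell (a,α): −0.491·log₂0.491 = 0.50387
  cell (a,β): −0.057·log₂0.057 = 0.23557
  cell (b,α): −0.295·log₂0.295 = 0.51956
  cell (b,β): −0.157·log₂0.157 = 0.41937
Sum = 1.6784 bits.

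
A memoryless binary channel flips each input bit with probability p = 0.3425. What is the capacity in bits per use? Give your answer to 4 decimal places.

0.0728 bits

Binary symmetric channel: C = 1 − h₂(ε) where h₂ is the binary entropy function.
h₂(0.3425) = −0.3425·log₂0.3425 − 0.6575·log₂0.6575 = 0.9272.
C = 1 − 0.9272 = 0.0728 bits per channel use.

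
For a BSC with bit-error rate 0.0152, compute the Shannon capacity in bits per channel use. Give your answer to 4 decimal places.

0.8864 bits

Binary symmetric channel: C = 1 − h₂(ε) where h₂ is the binary entropy function.
h₂(0.0152) = −0.0152·log₂0.0152 − 0.9848·log₂0.9848 = 0.1136.
C = 1 − 0.1136 = 0.8864 bits per channel use.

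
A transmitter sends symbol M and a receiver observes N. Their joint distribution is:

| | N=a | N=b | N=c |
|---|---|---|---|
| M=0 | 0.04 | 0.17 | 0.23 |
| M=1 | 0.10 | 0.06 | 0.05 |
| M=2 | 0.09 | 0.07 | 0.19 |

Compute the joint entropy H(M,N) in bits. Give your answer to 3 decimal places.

H(M,N) = −Σ p(x,y)·log₂ p(x,y) over all 9 cells.
  cell (0,a): −0.04·log₂0.04 = 0.1858
  cell (0,b): −0.17·log₂0.17 = 0.4346
  cell (0,c): −0.23·log₂0.23 = 0.4877
  cell (1,a): −0.10·log₂0.10 = 0.3322
  cell (1,b): −0.06·log₂0.06 = 0.2435
  cell (1,c): −0.05·log₂0.05 = 0.2161
  cell (2,a): −0.09·log₂0.09 = 0.3127
  cell (2,b): −0.07·log₂0.07 = 0.2686
  cell (2,c): −0.19·log₂0.19 = 0.4552
Sum = 2.936 bits.

2.936 bits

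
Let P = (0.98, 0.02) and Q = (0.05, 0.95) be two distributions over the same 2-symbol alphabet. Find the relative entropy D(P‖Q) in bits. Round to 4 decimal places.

D(P‖Q) = Σ p·log₂(p/q).
  0.98·log₂(0.98/0.05) = 4.20693
  0.02·log₂(0.02/0.95) = -0.11140
D(P‖Q) = 4.0955 bits.

4.0955 bits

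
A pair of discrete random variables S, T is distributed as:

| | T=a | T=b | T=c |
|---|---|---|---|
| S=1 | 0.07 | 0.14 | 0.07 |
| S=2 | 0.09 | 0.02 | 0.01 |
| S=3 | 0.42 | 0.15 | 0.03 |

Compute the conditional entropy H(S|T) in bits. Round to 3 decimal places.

1.184 bits

Marginals: p(S) = (0.2800, 0.1200, 0.6000), p(T) = (0.5800, 0.3100, 0.1100).
H(S|T) = Σ p(T) · H(S|T=·).
  T=a: p=0.5800, H(S|T=a) = 1.1225
  T=b: p=0.3100, H(S|T=b) = 1.2798
  T=c: p=0.1100, H(S|T=c) = 1.2407
Weighted sum = 1.184 bits.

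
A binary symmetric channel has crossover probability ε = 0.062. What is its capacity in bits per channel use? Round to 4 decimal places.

0.6647 bits

Binary symmetric channel: C = 1 − h₂(ε) where h₂ is the binary entropy function.
h₂(0.062) = −0.062·log₂0.062 − 0.938·log₂0.938 = 0.3353.
C = 1 − 0.3353 = 0.6647 bits per channel use.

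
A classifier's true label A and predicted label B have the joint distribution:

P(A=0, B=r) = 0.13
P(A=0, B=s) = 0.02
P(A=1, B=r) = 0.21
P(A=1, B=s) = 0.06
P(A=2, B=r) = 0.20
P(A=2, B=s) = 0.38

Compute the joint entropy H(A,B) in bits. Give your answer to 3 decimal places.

H(A,B) = −Σ p(x,y)·log₂ p(x,y) over all 6 cells.
  cell (0,r): −0.13·log₂0.13 = 0.3826
  cell (0,s): −0.02·log₂0.02 = 0.1129
  cell (1,r): −0.21·log₂0.21 = 0.4728
  cell (1,s): −0.06·log₂0.06 = 0.2435
  cell (2,r): −0.20·log₂0.20 = 0.4644
  cell (2,s): −0.38·log₂0.38 = 0.5305
Sum = 2.207 bits.

2.207 bits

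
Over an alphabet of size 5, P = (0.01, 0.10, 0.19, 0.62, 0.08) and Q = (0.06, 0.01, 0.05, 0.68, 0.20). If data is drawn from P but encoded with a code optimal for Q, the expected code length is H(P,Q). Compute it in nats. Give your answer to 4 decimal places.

H(P,Q) = −Σ p·ln q.
  −0.01·ln(0.06) = 0.02813
  −0.10·ln(0.01) = 0.46052
  −0.19·ln(0.05) = 0.56919
  −0.62·ln(0.68) = 0.23911
  −0.08·ln(0.20) = 0.12876
H(P,Q) = 1.4257 nats.

1.4257 nats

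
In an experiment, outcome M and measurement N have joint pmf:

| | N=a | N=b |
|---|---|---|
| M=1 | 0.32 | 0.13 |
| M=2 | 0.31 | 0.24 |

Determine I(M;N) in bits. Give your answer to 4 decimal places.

0.0168 bits

Marginals: p(M) = (0.4500, 0.5500), p(N) = (0.6300, 0.3700).
I(M;N) = Σ p(x,y)·log₂[p(x,y)/(p(x)p(y))].
  (1,a): 0.32·log₂(1.1287) = 0.05591
  (1,b): 0.13·log₂(0.7808) = -0.04641
  (2,a): 0.31·log₂(0.8947) = -0.04978
  (2,b): 0.24·log₂(1.1794) = 0.05712
Sum = 0.0168 bits.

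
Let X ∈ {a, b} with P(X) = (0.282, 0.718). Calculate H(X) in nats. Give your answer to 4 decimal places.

0.5948 nats

H(X) = −Σ p·ln p.
  −(0.282)·ln(0.282) = 0.35697
  −(0.718)·ln(0.718) = 0.23786
Sum: 0.35697 + 0.23786 = 0.5948 nats.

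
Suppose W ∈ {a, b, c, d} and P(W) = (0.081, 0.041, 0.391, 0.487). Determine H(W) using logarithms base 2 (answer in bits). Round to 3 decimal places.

1.518 bits

H(W) = −Σ p·log₂ p.
  −(0.081)·log₂(0.081) = 0.2937
  −(0.041)·log₂(0.041) = 0.1889
  −(0.391)·log₂(0.391) = 0.5297
  −(0.487)·log₂(0.487) = 0.5055
Sum: 0.2937 + 0.1889 + 0.5297 + 0.5055 = 1.518 bits.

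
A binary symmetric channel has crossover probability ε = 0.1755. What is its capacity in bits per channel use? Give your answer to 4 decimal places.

Binary symmetric channel: C = 1 − h₂(ε) where h₂ is the binary entropy function.
h₂(0.1755) = −0.1755·log₂0.1755 − 0.8245·log₂0.8245 = 0.6701.
C = 1 − 0.6701 = 0.3299 bits per channel use.

0.3299 bits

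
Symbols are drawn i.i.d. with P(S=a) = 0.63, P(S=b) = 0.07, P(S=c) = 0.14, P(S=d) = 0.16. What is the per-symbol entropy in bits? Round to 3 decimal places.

H(S) = −Σ p·log₂ p.
  −(0.63)·log₂(0.63) = 0.4199
  −(0.07)·log₂(0.07) = 0.2686
  −(0.14)·log₂(0.14) = 0.3971
  −(0.16)·log₂(0.16) = 0.4230
Sum: 0.4199 + 0.2686 + 0.3971 + 0.4230 = 1.509 bits.

1.509 bits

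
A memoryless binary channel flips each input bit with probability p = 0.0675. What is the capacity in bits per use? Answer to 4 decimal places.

0.6435 bits

Binary symmetric channel: C = 1 − h₂(ε) where h₂ is the binary entropy function.
h₂(0.0675) = −0.0675·log₂0.0675 − 0.9325·log₂0.9325 = 0.3565.
C = 1 − 0.3565 = 0.6435 bits per channel use.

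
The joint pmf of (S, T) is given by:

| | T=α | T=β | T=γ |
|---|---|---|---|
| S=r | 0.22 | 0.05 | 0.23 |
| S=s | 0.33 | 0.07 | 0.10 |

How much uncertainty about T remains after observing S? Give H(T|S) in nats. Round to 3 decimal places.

Chain rule: H(T|S) = H(S,T) − H(S).
Marginals: p(S) = (0.5000, 0.5000), p(T) = (0.5500, 0.1200, 0.3300).
H(S,T) = 1.6032 nats; H(S) = 0.6931 nats.
H(T|S) = 1.6032 − 0.6931 = 0.910 nats.

0.910 nats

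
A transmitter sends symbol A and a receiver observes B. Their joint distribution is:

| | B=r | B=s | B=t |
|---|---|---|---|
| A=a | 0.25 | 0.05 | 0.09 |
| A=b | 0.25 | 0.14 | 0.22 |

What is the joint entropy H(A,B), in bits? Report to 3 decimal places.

2.406 bits

H(A,B) = −Σ p(x,y)·log₂ p(x,y) over all 6 cells.
  cell (a,r): −0.25·log₂0.25 = 0.5000
  cell (a,s): −0.05·log₂0.05 = 0.2161
  cell (a,t): −0.09·log₂0.09 = 0.3127
  cell (b,r): −0.25·log₂0.25 = 0.5000
  cell (b,s): −0.14·log₂0.14 = 0.3971
  cell (b,t): −0.22·log₂0.22 = 0.4806
Sum = 2.406 bits.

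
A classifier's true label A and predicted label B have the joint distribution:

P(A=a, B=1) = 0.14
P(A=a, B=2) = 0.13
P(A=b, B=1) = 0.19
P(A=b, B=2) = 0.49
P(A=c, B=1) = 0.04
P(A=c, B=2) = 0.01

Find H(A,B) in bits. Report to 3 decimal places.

1.991 bits

H(A,B) = −Σ p(x,y)·log₂ p(x,y) over all 6 cells.
  cell (a,1): −0.14·log₂0.14 = 0.3971
  cell (a,2): −0.13·log₂0.13 = 0.3826
  cell (b,1): −0.19·log₂0.19 = 0.4552
  cell (b,2): −0.49·log₂0.49 = 0.5043
  cell (c,1): −0.04·log₂0.04 = 0.1858
  cell (c,2): −0.01·log₂0.01 = 0.0664
Sum = 1.991 bits.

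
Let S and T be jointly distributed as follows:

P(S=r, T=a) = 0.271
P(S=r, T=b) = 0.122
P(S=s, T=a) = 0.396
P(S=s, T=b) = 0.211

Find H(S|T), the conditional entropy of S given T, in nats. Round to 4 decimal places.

0.6693 nats

Chain rule: H(S|T) = H(S,T) − H(T).
Marginals: p(S) = (0.3930, 0.6070), p(T) = (0.6670, 0.3330).
H(S,T) = 1.3056 nats; H(T) = 0.6363 nats.
H(S|T) = 1.3056 − 0.6363 = 0.6693 nats.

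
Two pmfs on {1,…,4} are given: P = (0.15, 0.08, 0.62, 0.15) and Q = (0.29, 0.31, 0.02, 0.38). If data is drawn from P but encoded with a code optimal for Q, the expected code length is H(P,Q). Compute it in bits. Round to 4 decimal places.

H(P,Q) = −Σ p·log₂ q.
  −0.15·log₂(0.29) = 0.26788
  −0.08·log₂(0.31) = 0.13517
  −0.62·log₂(0.02) = 3.49919
  −0.15·log₂(0.38) = 0.20939
H(P,Q) = 4.1116 bits.

4.1116 bits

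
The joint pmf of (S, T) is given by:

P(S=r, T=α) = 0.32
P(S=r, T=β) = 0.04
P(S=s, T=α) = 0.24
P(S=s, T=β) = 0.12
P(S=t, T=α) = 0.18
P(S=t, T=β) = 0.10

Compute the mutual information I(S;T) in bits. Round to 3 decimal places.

Marginals: p(S) = (0.3600, 0.3600, 0.2800), p(T) = (0.7400, 0.2600).
I(S;T) = Σ p(x,y)·log₂[p(x,y)/(p(x)p(y))].
  (r,α): 0.32·log₂(1.2012) = 0.0846
  (r,β): 0.04·log₂(0.4274) = -0.0491
  (s,α): 0.24·log₂(0.9009) = -0.0361
  (s,β): 0.12·log₂(1.2821) = 0.0430
  (t,α): 0.18·log₂(0.8687) = -0.0365
  (t,β): 0.10·log₂(1.3736) = 0.0458
Sum = 0.052 bits.

0.052 bits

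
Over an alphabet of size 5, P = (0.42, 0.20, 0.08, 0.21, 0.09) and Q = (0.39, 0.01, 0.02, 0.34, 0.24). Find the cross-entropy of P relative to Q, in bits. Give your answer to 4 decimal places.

H(P,Q) = −Σ p·log₂ q.
  −0.42·log₂(0.39) = 0.57055
  −0.20·log₂(0.01) = 1.32877
  −0.08·log₂(0.02) = 0.45151
  −0.21·log₂(0.34) = 0.32684
  −0.09·log₂(0.24) = 0.18530
H(P,Q) = 2.8630 bits.

2.8630 bits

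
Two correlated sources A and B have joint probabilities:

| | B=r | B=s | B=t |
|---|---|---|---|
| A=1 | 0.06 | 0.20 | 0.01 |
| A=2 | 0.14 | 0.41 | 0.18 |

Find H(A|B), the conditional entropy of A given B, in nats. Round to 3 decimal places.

Chain rule: H(A|B) = H(A,B) − H(B).
Marginals: p(A) = (0.2700, 0.7300), p(B) = (0.2000, 0.6100, 0.1900).
H(A,B) = 1.4862 nats; H(B) = 0.9389 nats.
H(A|B) = 1.4862 − 0.9389 = 0.547 nats.

0.547 nats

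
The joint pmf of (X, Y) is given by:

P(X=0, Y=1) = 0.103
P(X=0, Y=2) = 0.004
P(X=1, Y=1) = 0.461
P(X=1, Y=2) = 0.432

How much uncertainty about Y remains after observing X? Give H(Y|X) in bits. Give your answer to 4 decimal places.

0.9169 bits

Chain rule: H(Y|X) = H(X,Y) − H(X).
Marginals: p(X) = (0.1070, 0.8930), p(Y) = (0.5640, 0.4360).
H(X,Y) = 1.4077 bits; H(X) = 0.4908 bits.
H(Y|X) = 1.4077 − 0.4908 = 0.9169 bits.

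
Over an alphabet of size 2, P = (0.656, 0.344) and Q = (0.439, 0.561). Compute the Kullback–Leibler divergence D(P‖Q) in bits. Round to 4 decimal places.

D(P‖Q) = Σ p·log₂(p/q).
  0.656·log₂(0.656/0.439) = 0.38014
  0.344·log₂(0.344/0.561) = -0.24272
D(P‖Q) = 0.1374 bits.

0.1374 bits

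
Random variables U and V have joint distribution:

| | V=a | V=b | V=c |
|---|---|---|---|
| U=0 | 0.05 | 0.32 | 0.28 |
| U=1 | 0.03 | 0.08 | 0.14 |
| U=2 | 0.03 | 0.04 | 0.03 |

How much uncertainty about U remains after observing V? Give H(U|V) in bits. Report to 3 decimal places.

Chain rule: H(U|V) = H(U,V) − H(V).
Marginals: p(U) = (0.6500, 0.2500, 0.1000), p(V) = (0.1100, 0.4400, 0.4500).
H(U,V) = 2.5860 bits; H(V) = 1.3898 bits.
H(U|V) = 2.5860 − 1.3898 = 1.196 bits.

1.196 bits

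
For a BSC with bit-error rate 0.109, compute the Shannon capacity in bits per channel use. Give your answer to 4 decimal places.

Binary symmetric channel: C = 1 − h₂(ε) where h₂ is the binary entropy function.
h₂(0.109) = −0.109·log₂0.109 − 0.891·log₂0.891 = 0.4969.
C = 1 − 0.4969 = 0.5031 bits per channel use.

0.5031 bits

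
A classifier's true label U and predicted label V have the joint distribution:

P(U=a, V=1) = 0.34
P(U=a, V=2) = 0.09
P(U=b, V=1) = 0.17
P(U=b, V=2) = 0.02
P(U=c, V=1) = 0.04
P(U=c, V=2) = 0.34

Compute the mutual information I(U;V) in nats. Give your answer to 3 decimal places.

0.276 nats

Marginals: p(U) = (0.4300, 0.1900, 0.3800), p(V) = (0.5500, 0.4500).
I(U;V) = Σ p(x,y)·ln[p(x,y)/(p(x)p(y))].
  (a,1): 0.34·ln(1.4376) = 0.1234
  (a,2): 0.09·ln(0.4651) = -0.0689
  (b,1): 0.17·ln(1.6268) = 0.0827
  (b,2): 0.02·ln(0.2339) = -0.0291
  (c,1): 0.04·ln(0.1914) = -0.0661
  (c,2): 0.34·ln(1.9883) = 0.2337
Sum = 0.276 nats.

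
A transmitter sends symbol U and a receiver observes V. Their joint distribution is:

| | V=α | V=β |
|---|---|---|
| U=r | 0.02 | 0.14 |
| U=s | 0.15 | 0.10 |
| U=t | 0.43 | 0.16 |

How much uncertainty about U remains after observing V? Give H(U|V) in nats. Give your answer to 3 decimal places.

Chain rule: H(U|V) = H(U,V) − H(V).
Marginals: p(U) = (0.1600, 0.2500, 0.5900), p(V) = (0.6000, 0.4000).
H(U,V) = 1.5244 nats; H(V) = 0.6730 nats.
H(U|V) = 1.5244 − 0.6730 = 0.851 nats.

0.851 nats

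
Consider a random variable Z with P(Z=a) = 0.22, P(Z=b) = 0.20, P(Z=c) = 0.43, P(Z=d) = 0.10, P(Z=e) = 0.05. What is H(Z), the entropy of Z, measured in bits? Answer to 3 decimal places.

2.017 bits

H(Z) = −Σ p·log₂ p.
  −(0.22)·log₂(0.22) = 0.4806
  −(0.20)·log₂(0.20) = 0.4644
  −(0.43)·log₂(0.43) = 0.5236
  −(0.10)·log₂(0.10) = 0.3322
  −(0.05)·log₂(0.05) = 0.2161
Sum: 0.4806 + 0.4644 + 0.5236 + 0.3322 + 0.2161 = 2.017 bits.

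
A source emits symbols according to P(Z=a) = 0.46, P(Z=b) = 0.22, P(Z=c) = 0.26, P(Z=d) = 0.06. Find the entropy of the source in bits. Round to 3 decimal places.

1.745 bits

H(Z) = −Σ p·log₂ p.
  −(0.46)·log₂(0.46) = 0.5153
  −(0.22)·log₂(0.22) = 0.4806
  −(0.26)·log₂(0.26) = 0.5053
  −(0.06)·log₂(0.06) = 0.2435
Sum: 0.5153 + 0.4806 + 0.5053 + 0.2435 = 1.745 bits.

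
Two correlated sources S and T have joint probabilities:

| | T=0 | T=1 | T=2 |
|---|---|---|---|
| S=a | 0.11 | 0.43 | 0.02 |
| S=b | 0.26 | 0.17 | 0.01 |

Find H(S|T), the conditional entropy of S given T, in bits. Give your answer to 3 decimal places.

Marginals: p(S) = (0.5600, 0.4400), p(T) = (0.3700, 0.6000, 0.0300).
H(S|T) = Σ p(T) · H(S|T=·).
  T=0: p=0.3700, H(S|T=0) = 0.8780
  T=1: p=0.6000, H(S|T=1) = 0.8600
  T=2: p=0.0300, H(S|T=2) = 0.9183
Weighted sum = 0.868 bits.

0.868 bits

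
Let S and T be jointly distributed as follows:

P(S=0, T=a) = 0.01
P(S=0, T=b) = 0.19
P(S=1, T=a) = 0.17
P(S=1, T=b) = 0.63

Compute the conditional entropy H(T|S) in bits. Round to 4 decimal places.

0.6543 bits

Chain rule: H(T|S) = H(S,T) − H(S).
Marginals: p(S) = (0.2000, 0.8000), p(T) = (0.1800, 0.8200).
H(S,T) = 1.3762 bits; H(S) = 0.7219 bits.
H(T|S) = 1.3762 − 0.7219 = 0.6543 bits.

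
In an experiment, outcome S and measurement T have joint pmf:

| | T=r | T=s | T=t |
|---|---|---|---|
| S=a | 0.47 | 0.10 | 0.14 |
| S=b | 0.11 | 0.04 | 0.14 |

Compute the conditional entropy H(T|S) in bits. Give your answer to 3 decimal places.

Marginals: p(S) = (0.7100, 0.2900), p(T) = (0.5800, 0.1400, 0.2800).
H(T|S) = Σ p(S) · H(T|S=·).
  S=a: p=0.7100, H(T|S=a) = 1.2541
  S=b: p=0.2900, H(T|S=b) = 1.4319
Weighted sum = 1.306 bits.

1.306 bits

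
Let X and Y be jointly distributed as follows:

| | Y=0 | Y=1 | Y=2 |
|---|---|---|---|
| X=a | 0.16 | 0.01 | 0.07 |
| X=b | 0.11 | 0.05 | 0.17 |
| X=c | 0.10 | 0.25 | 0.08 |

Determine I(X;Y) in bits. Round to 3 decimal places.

Marginals: p(X) = (0.2400, 0.3300, 0.4300), p(Y) = (0.3700, 0.3100, 0.3200).
I(X;Y) = H(X) + H(Y) − H(X,Y).
H(X) = 1.5455, H(Y) = 1.5806, H(X,Y) = 2.8827.
I(X;Y) = 1.5455 + 1.5806 − 2.8827 = 0.243 bits.

0.243 bits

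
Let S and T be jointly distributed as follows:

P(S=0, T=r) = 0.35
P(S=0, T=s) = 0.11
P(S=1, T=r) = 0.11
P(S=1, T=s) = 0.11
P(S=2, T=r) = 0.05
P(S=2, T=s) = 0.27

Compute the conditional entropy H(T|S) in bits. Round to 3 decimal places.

Marginals: p(S) = (0.4600, 0.2200, 0.3200), p(T) = (0.5100, 0.4900).
H(T|S) = Σ p(S) · H(T|S=·).
  S=0: p=0.4600, H(T|S=0) = 0.7936
  S=1: p=0.2200, H(T|S=1) = 1.0000
  S=2: p=0.3200, H(T|S=2) = 0.6253
Weighted sum = 0.785 bits.

0.785 bits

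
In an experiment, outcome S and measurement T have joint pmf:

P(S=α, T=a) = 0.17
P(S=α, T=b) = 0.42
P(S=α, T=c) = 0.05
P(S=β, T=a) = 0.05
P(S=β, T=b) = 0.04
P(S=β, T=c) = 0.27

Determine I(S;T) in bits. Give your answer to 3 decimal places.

Marginals: p(S) = (0.6400, 0.3600), p(T) = (0.2200, 0.4600, 0.3200).
I(S;T) = Σ p(x,y)·log₂[p(x,y)/(p(x)p(y))].
  (α,a): 0.17·log₂(1.2074) = 0.0462
  (α,b): 0.42·log₂(1.4266) = 0.2153
  (α,c): 0.05·log₂(0.2441) = -0.1017
  (β,a): 0.05·log₂(0.6313) = -0.0332
  (β,b): 0.04·log₂(0.2415) = -0.0820
  (β,c): 0.27·log₂(2.3438) = 0.3318
Sum = 0.376 bits.

0.376 bits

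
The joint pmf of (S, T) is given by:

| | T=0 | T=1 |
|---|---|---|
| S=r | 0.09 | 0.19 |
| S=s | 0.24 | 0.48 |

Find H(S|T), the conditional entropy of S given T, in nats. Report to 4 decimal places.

0.5929 nats

Marginals: p(S) = (0.2800, 0.7200), p(T) = (0.3300, 0.6700).
H(S|T) = Σ p(T) · H(S|T=·).
  T=0: p=0.3300, H(S|T=0) = 0.5860
  T=1: p=0.6700, H(S|T=1) = 0.5963
Weighted sum = 0.5929 nats.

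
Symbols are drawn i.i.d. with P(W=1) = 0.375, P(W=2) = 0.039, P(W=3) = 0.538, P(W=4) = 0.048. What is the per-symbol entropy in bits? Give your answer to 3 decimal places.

1.405 bits

H(W) = −Σ p·log₂ p.
  −(0.375)·log₂(0.375) = 0.5306
  −(0.039)·log₂(0.039) = 0.1825
  −(0.538)·log₂(0.538) = 0.4811
  −(0.048)·log₂(0.048) = 0.2103
Sum: 0.5306 + 0.1825 + 0.4811 + 0.2103 = 1.405 bits.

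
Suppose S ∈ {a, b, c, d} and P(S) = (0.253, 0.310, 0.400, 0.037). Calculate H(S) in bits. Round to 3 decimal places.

H(S) = −Σ p·log₂ p.
  −(0.253)·log₂(0.253) = 0.5016
  −(0.310)·log₂(0.310) = 0.5238
  −(0.400)·log₂(0.400) = 0.5288
  −(0.037)·log₂(0.037) = 0.1760
Sum: 0.5016 + 0.5238 + 0.5288 + 0.1760 = 1.730 bits.

1.730 bits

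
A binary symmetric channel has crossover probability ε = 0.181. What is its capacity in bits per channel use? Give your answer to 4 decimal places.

Binary symmetric channel: C = 1 − h₂(ε) where h₂ is the binary entropy function.
h₂(0.181) = −0.181·log₂0.181 − 0.819·log₂0.819 = 0.6823.
C = 1 − 0.6823 = 0.3177 bits per channel use.

0.3177 bits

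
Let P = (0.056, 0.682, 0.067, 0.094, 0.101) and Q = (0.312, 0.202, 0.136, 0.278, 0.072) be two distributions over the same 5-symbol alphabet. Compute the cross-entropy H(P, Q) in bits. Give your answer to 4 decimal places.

H(P,Q) = −Σ p·log₂ q.
  −0.056·log₂(0.312) = 0.09410
  −0.682·log₂(0.202) = 1.57376
  −0.067·log₂(0.136) = 0.19285
  −0.094·log₂(0.278) = 0.17360
  −0.101·log₂(0.072) = 0.38338
H(P,Q) = 2.4177 bits.

2.4177 bits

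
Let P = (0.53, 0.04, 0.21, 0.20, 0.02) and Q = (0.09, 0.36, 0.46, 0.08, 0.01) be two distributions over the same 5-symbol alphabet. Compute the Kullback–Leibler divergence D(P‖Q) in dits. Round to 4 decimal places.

0.3840 dits

D(P‖Q) = Σ p·log₁₀(p/q).
  0.53·log₁₀(0.53/0.09) = 0.40812
  0.04·log₁₀(0.04/0.36) = -0.03817
  0.21·log₁₀(0.21/0.46) = -0.07151
  0.20·log₁₀(0.20/0.08) = 0.07959
  0.02·log₁₀(0.02/0.01) = 0.00602
D(P‖Q) = 0.3840 dits.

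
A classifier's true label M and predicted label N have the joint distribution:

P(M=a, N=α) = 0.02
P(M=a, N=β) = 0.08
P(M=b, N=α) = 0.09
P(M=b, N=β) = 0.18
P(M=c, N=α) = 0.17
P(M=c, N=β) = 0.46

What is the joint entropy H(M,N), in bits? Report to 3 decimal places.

2.112 bits

H(M,N) = −Σ p(x,y)·log₂ p(x,y) over all 6 cells.
  cell (a,α): −0.02·log₂0.02 = 0.1129
  cell (a,β): −0.08·log₂0.08 = 0.2915
  cell (b,α): −0.09·log₂0.09 = 0.3127
  cell (b,β): −0.18·log₂0.18 = 0.4453
  cell (c,α): −0.17·log₂0.17 = 0.4346
  cell (c,β): −0.46·log₂0.46 = 0.5153
Sum = 2.112 bits.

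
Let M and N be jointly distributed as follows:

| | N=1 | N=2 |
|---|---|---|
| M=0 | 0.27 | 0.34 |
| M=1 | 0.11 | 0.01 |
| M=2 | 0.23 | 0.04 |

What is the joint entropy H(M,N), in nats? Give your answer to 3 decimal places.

H(M,N) = −Σ p(x,y)·ln p(x,y) over all 6 cells.
  cell (0,1): −0.27·ln0.27 = 0.3535
  cell (0,2): −0.34·ln0.34 = 0.3668
  cell (1,1): −0.11·ln0.11 = 0.2428
  cell (1,2): −0.01·ln0.01 = 0.0461
  cell (2,1): −0.23·ln0.23 = 0.3380
  cell (2,2): −0.04·ln0.04 = 0.1288
Sum = 1.476 nats.

1.476 nats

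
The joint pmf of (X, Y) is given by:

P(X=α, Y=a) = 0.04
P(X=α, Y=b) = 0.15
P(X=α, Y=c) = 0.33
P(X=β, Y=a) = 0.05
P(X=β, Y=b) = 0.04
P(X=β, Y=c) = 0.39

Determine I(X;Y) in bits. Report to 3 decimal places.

0.052 bits

Marginals: p(X) = (0.5200, 0.4800), p(Y) = (0.0900, 0.1900, 0.7200).
I(X;Y) = Σ p(x,y)·log₂[p(x,y)/(p(x)p(y))].
  (α,a): 0.04·log₂(0.8547) = -0.0091
  (α,b): 0.15·log₂(1.5182) = 0.0904
  (α,c): 0.33·log₂(0.8814) = -0.0601
  (β,a): 0.05·log₂(1.1574) = 0.0105
  (β,b): 0.04·log₂(0.4386) = -0.0476
  (β,c): 0.39·log₂(1.1285) = 0.0680
Sum = 0.052 bits.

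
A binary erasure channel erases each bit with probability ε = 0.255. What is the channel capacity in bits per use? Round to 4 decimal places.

0.7450 bits

Binary erasure channel: capacity C = 1 − ε.
C = 1 − 0.255 = 0.7450 bits per channel use.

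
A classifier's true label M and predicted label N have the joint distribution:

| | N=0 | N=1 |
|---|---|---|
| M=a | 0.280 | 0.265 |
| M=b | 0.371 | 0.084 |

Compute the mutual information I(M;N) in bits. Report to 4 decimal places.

Marginals: p(M) = (0.5450, 0.4550), p(N) = (0.6510, 0.3490).
I(M;N) = H(M) + H(N) − H(M,N).
H(M) = 0.9941, H(N) = 0.9332, H(M,N) = 1.8528.
I(M;N) = 0.9941 + 0.9332 − 1.8528 = 0.0745 bits.

0.0745 bits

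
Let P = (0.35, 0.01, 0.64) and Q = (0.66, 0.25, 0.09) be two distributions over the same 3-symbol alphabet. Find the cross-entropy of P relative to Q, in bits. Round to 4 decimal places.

H(P,Q) = −Σ p·log₂ q.
  −0.35·log₂(0.66) = 0.20981
  −0.01·log₂(0.25) = 0.02000
  −0.64·log₂(0.09) = 2.22332
H(P,Q) = 2.4531 bits.

2.4531 bits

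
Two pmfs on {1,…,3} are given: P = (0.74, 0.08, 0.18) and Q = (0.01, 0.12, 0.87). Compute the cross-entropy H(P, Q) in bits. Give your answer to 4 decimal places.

H(P,Q) = −Σ p·log₂ q.
  −0.74·log₂(0.01) = 4.91645
  −0.08·log₂(0.12) = 0.24471
  −0.18·log₂(0.87) = 0.03616
H(P,Q) = 5.1973 bits.

5.1973 bits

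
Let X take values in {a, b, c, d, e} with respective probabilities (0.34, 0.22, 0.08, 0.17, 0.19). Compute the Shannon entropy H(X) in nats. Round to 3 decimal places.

1.519 nats

H(X) = −Σ p·ln p.
  −(0.34)·ln(0.34) = 0.3668
  −(0.22)·ln(0.22) = 0.3331
  −(0.08)·ln(0.08) = 0.2021
  −(0.17)·ln(0.17) = 0.3012
  −(0.19)·ln(0.19) = 0.3155
Sum: 0.3668 + 0.3331 + 0.2021 + 0.3012 + 0.3155 = 1.519 nats.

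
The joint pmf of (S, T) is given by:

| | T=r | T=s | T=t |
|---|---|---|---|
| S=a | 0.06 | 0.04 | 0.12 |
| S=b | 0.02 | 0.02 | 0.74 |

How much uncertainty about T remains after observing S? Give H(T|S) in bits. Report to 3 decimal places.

0.583 bits

Marginals: p(S) = (0.2200, 0.7800), p(T) = (0.0800, 0.0600, 0.8600).
H(T|S) = Σ p(S) · H(T|S=·).
  S=a: p=0.2200, H(T|S=a) = 1.4354
  S=b: p=0.7800, H(T|S=b) = 0.3431
Weighted sum = 0.583 bits.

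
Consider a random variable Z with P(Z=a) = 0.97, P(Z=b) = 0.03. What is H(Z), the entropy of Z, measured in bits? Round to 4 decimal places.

0.1944 bits

H(Z) = −Σ p·log₂ p.
  −(0.97)·log₂(0.97) = 0.04263
  −(0.03)·log₂(0.03) = 0.15177
Sum: 0.04263 + 0.15177 = 0.1944 bits.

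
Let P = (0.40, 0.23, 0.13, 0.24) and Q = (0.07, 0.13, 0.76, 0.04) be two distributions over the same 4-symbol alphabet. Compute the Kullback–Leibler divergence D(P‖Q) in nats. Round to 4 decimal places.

1.0289 nats

D(P‖Q) = Σ p·ln(p/q).
  0.40·ln(0.40/0.07) = 0.69719
  0.23·ln(0.23/0.13) = 0.13123
  0.13·ln(0.13/0.76) = -0.22955
  0.24·ln(0.24/0.04) = 0.43002
D(P‖Q) = 1.0289 nats.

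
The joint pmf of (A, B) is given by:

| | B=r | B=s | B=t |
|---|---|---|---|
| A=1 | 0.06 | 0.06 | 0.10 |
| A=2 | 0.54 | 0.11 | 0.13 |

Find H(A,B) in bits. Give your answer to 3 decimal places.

2.032 bits

H(A,B) = −Σ p(x,y)·log₂ p(x,y) over all 6 cells.
  cell (1,r): −0.06·log₂0.06 = 0.2435
  cell (1,s): −0.06·log₂0.06 = 0.2435
  cell (1,t): −0.10·log₂0.10 = 0.3322
  cell (2,r): −0.54·log₂0.54 = 0.4800
  cell (2,s): −0.11·log₂0.11 = 0.3503
  cell (2,t): −0.13·log₂0.13 = 0.3826
Sum = 2.032 bits.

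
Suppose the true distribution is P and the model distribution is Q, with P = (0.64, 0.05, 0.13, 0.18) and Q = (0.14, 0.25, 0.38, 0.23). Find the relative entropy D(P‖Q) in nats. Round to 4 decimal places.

D(P‖Q) = Σ p·ln(p/q).
  0.64·ln(0.64/0.14) = 0.97269
  0.05·ln(0.05/0.25) = -0.08047
  0.13·ln(0.13/0.38) = -0.13944
  0.18·ln(0.18/0.23) = -0.04412
D(P‖Q) = 0.7087 nats.

0.7087 nats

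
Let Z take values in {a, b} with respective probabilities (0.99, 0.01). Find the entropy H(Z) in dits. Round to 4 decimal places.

H(Z) = −Σ p·log₁₀ p.
  −(0.99)·log₁₀(0.99) = 0.00432
  −(0.01)·log₁₀(0.01) = 0.02000
Sum: 0.00432 + 0.02000 = 0.0243 dits.

0.0243 dits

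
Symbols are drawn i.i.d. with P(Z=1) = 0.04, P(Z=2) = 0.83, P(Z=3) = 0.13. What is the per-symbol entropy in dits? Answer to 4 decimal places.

H(Z) = −Σ p·log₁₀ p.
  −(0.04)·log₁₀(0.04) = 0.05592
  −(0.83)·log₁₀(0.83) = 0.06717
  −(0.13)·log₁₀(0.13) = 0.11519
Sum: 0.05592 + 0.06717 + 0.11519 = 0.2383 dits.

0.2383 dits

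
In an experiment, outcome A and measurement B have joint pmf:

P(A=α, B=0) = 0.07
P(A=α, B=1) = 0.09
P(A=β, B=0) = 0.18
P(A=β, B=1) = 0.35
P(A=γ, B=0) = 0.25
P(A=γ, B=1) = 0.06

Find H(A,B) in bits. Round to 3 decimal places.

H(A,B) = −Σ p(x,y)·log₂ p(x,y) over all 6 cells.
  cell (α,0): −0.07·log₂0.07 = 0.2686
  cell (α,1): −0.09·log₂0.09 = 0.3127
  cell (β,0): −0.18·log₂0.18 = 0.4453
  cell (β,1): −0.35·log₂0.35 = 0.5301
  cell (γ,0): −0.25·log₂0.25 = 0.5000
  cell (γ,1): −0.06·log₂0.06 = 0.2435
Sum = 2.300 bits.

2.300 bits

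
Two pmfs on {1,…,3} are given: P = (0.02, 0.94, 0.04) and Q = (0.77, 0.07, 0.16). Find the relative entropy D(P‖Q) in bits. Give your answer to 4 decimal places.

3.3371 bits

D(P‖Q) = Σ p·log₂(p/q).
  0.02·log₂(0.02/0.77) = -0.10534
  0.94·log₂(0.94/0.07) = 3.52240
  0.04·log₂(0.04/0.16) = -0.08000
D(P‖Q) = 3.3371 bits.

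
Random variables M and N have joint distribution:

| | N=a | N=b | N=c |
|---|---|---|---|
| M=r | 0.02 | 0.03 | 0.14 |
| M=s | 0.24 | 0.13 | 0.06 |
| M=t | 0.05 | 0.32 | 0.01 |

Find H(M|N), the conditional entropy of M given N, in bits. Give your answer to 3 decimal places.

Chain rule: H(M|N) = H(M,N) − H(N).
Marginals: p(M) = (0.1900, 0.4300, 0.3800), p(N) = (0.3100, 0.4800, 0.2100).
H(M,N) = 2.5906 bits; H(N) = 1.5049 bits.
H(M|N) = 2.5906 − 1.5049 = 1.086 bits.

1.086 bits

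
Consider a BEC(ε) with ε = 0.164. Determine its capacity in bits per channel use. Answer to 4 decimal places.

Binary erasure channel: capacity C = 1 − ε.
C = 1 − 0.164 = 0.8360 bits per channel use.

0.8360 bits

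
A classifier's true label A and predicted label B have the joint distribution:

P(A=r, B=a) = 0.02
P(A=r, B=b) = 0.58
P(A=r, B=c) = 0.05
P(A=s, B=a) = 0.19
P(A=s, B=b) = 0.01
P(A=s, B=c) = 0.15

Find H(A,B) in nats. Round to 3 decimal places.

1.190 nats

H(A,B) = −Σ p(x,y)·ln p(x,y) over all 6 cells.
  cell (r,a): −0.02·ln0.02 = 0.0782
  cell (r,b): −0.58·ln0.58 = 0.3159
  cell (r,c): −0.05·ln0.05 = 0.1498
  cell (s,a): −0.19·ln0.19 = 0.3155
  cell (s,b): −0.01·ln0.01 = 0.0461
  cell (s,c): −0.15·ln0.15 = 0.2846
Sum = 1.190 nats.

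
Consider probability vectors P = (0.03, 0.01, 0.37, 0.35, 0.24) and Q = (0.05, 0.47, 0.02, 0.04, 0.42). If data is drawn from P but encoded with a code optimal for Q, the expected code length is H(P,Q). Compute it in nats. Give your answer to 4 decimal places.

H(P,Q) = −Σ p·ln q.
  −0.03·ln(0.05) = 0.08987
  −0.01·ln(0.47) = 0.00755
  −0.37·ln(0.02) = 1.44745
  −0.35·ln(0.04) = 1.12661
  −0.24·ln(0.42) = 0.20820
H(P,Q) = 2.8797 nats.

2.8797 nats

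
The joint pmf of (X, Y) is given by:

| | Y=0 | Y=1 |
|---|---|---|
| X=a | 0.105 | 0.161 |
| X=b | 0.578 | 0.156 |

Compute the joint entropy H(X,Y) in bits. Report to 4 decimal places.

1.6409 bits

H(X,Y) = −Σ p(x,y)·log₂ p(x,y) over all 4 cells.
  cell (a,0): −0.105·log₂0.105 = 0.34141
  cell (a,1): −0.161·log₂0.161 = 0.42421
  cell (b,0): −0.578·log₂0.578 = 0.45712
  cell (b,1): −0.156·log₂0.156 = 0.41814
Sum = 1.6409 bits.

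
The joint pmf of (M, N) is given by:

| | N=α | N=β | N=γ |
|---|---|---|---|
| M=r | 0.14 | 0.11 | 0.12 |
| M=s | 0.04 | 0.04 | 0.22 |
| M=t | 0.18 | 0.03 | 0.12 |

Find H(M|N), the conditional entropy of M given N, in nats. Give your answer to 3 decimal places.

Marginals: p(M) = (0.3700, 0.3000, 0.3300), p(N) = (0.3600, 0.1800, 0.4600).
H(M|N) = Σ p(N) · H(M|N=·).
  N=α: p=0.3600, H(M|N=α) = 0.9580
  N=β: p=0.1800, H(M|N=β) = 0.9338
  N=γ: p=0.4600, H(M|N=γ) = 1.0538
Weighted sum = 0.998 nats.

0.998 nats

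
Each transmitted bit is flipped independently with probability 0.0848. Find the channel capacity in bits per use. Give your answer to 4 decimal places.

0.5811 bits

Binary symmetric channel: C = 1 − h₂(ε) where h₂ is the binary entropy function.
h₂(0.0848) = −0.0848·log₂0.0848 − 0.9152·log₂0.9152 = 0.4189.
C = 1 − 0.4189 = 0.5811 bits per channel use.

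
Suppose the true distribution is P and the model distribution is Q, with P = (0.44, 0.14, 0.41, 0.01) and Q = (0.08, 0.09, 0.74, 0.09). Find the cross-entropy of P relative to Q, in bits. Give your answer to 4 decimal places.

2.3025 bits

H(P,Q) = −Σ p·log₂ q.
  −0.44·log₂(0.08) = 1.60330
  −0.14·log₂(0.09) = 0.48635
  −0.41·log₂(0.74) = 0.17811
  −0.01·log₂(0.09) = 0.03474
H(P,Q) = 2.3025 bits.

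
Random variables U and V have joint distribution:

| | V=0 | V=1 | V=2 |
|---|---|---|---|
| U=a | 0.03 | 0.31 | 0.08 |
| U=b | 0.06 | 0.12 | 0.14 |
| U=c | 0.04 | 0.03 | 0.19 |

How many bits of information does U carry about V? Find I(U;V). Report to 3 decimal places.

Marginals: p(U) = (0.4200, 0.3200, 0.2600), p(V) = (0.1300, 0.4600, 0.4100).
I(U;V) = H(U) + H(V) − H(U,V).
H(U) = 1.5570, H(V) = 1.4254, H(U,V) = 2.7675.
I(U;V) = 1.5570 + 1.4254 − 2.7675 = 0.215 bits.

0.215 bits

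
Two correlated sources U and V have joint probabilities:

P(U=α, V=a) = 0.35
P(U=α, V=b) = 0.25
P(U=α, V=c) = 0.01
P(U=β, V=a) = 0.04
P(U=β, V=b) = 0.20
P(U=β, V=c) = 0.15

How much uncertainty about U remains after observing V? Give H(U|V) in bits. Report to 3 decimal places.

0.686 bits

Marginals: p(U) = (0.6100, 0.3900), p(V) = (0.3900, 0.4500, 0.1600).
H(U|V) = Σ p(V) · H(U|V=·).
  V=a: p=0.3900, H(U|V=a) = 0.4771
  V=b: p=0.4500, H(U|V=b) = 0.9911
  V=c: p=0.1600, H(U|V=c) = 0.3373
Weighted sum = 0.686 bits.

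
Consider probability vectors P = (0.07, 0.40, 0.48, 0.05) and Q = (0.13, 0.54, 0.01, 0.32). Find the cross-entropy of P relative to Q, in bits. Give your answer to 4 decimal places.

3.8329 bits

H(P,Q) = −Σ p·log₂ q.
  −0.07·log₂(0.13) = 0.20604
  −0.40·log₂(0.54) = 0.35559
  −0.48·log₂(0.01) = 3.18905
  −0.05·log₂(0.32) = 0.08219
H(P,Q) = 3.8329 bits.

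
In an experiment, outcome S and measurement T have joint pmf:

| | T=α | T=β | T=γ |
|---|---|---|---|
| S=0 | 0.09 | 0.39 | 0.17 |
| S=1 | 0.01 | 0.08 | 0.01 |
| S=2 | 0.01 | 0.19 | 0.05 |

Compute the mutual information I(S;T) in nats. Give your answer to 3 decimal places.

Marginals: p(S) = (0.6500, 0.1000, 0.2500), p(T) = (0.1100, 0.6600, 0.2300).
I(S;T) = Σ p(x,y)·ln[p(x,y)/(p(x)p(y))].
  (0,α): 0.09·ln(1.2587) = 0.0207
  (0,β): 0.39·ln(0.9091) = -0.0372
  (0,γ): 0.17·ln(1.1371) = 0.0218
  (1,α): 0.01·ln(0.9091) = -0.0010
  (1,β): 0.08·ln(1.2121) = 0.0154
  (1,γ): 0.01·ln(0.4348) = -0.0083
  (2,α): 0.01·ln(0.3636) = -0.0101
  (2,β): 0.19·ln(1.1515) = 0.0268
  (2,γ): 0.05·ln(0.8696) = -0.0070
Sum = 0.021 nats.

0.021 nats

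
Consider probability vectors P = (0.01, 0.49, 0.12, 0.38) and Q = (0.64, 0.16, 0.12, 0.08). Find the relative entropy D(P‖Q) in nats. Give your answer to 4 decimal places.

1.0989 nats

D(P‖Q) = Σ p·ln(p/q).
  0.01·ln(0.01/0.64) = -0.04159
  0.49·ln(0.49/0.16) = 0.54842
  0.12·ln(0.12/0.12) = 0.00000
  0.38·ln(0.38/0.08) = 0.59209
D(P‖Q) = 1.0989 nats.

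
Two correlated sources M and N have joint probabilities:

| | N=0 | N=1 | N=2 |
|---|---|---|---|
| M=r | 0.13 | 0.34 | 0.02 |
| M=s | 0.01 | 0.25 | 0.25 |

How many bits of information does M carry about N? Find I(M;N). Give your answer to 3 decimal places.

0.265 bits

Marginals: p(M) = (0.4900, 0.5100), p(N) = (0.1400, 0.5900, 0.2700).
I(M;N) = H(M) + H(N) − H(M,N).
H(M) = 0.9997, H(N) = 1.3562, H(M,N) = 2.0911.
I(M;N) = 0.9997 + 1.3562 − 2.0911 = 0.265 bits.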